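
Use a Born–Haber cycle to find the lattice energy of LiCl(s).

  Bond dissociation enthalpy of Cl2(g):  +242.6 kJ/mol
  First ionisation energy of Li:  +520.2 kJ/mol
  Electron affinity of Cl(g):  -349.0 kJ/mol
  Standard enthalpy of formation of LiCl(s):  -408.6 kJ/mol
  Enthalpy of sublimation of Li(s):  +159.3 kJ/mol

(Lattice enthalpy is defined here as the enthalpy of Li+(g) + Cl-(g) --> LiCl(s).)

ΔHf° = 1·ΔHsub + 1·(ΣIE) + 1/2·D(Cl2) + 1·EA + U
-408.6 = 1·(+159.3) + 1·(+520.2) + 1/2·(+242.6) + 1·(-349.0) + U
U = -408.6 − (+451.8) = -860.4 kJ/mol

U = -860.4 kJ/mol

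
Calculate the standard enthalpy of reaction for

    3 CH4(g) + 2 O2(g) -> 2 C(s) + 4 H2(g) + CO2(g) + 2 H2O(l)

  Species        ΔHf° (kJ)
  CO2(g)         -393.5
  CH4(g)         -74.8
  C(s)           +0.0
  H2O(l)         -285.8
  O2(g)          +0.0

Products: 2·(+0.0) + 4·(+0.0) + 1·(-393.5) + 2·(-285.8) = -965.1
Reactants: 3·(-74.8) + 2·(+0.0) = -224.4
ΔH°rxn = (-965.1) − (-224.4) = -740.7 kJ

ΔH°rxn = -740.7 kJ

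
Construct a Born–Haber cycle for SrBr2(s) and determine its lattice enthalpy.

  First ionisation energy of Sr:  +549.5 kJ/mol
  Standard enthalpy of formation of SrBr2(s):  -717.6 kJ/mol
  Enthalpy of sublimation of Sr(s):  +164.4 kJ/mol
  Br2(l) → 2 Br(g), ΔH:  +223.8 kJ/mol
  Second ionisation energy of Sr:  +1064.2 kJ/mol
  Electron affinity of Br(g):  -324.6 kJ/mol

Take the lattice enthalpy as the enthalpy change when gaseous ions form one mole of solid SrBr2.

U = -2070.3 kJ/mol

ΔHf° = 1·ΔHsub + 1·(ΣIE) + 1·D(Br2) + 2·EA + U
-717.6 = 1·(+164.4) + 1·(+1613.7) + 1·(+223.8) + 2·(-324.6) + U
U = -717.6 − (+1352.7) = -2070.3 kJ/mol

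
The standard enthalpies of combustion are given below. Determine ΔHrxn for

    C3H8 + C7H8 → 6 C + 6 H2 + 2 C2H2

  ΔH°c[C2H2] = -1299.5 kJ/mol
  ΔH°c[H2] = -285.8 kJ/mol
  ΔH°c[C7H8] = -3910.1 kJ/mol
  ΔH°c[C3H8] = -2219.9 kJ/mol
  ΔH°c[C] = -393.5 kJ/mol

ΔHrxn = 544.8 kJ/mol

With combustion enthalpies, reactants minus products:
= [1·(-2219.9) + 1·(-3910.1)] − [6·(-393.5) + 6·(-285.8) + 2·(-1299.5)]
= 544.8 kJ/mol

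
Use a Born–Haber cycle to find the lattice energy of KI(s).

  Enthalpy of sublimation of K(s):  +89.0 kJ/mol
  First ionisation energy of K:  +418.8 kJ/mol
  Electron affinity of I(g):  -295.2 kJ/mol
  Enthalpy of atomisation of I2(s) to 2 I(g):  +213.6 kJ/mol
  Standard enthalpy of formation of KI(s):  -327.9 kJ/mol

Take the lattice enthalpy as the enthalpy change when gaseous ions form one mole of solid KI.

U = -647.3 kJ/mol

ΔHf° = 1·ΔHsub + 1·(ΣIE) + 1/2·D(I2) + 1·EA + U
-327.9 = 1·(+89.0) + 1·(+418.8) + 1/2·(+213.6) + 1·(-295.2) + U
U = -327.9 − (+319.4) = -647.3 kJ/mol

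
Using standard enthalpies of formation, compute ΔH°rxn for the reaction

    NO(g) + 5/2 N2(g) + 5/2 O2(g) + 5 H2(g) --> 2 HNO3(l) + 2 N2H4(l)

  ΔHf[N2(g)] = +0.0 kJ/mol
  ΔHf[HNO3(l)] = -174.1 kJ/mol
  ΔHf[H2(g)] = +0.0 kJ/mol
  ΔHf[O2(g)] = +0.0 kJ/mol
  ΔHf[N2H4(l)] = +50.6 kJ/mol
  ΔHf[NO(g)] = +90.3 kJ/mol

ΔH°rxn = -337.3 kJ/mol

Products: 2·(-174.1) + 2·(+50.6) = -247.0
Reactants: 1·(+90.3) + 5/2·(+0.0) + 5/2·(+0.0) + 5·(+0.0) = +90.3
ΔH°rxn = (-247.0) − (+90.3) = -337.3 kJ/mol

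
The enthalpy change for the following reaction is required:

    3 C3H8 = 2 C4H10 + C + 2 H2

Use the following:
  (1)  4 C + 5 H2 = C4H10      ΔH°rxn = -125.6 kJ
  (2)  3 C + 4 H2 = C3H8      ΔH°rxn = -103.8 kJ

(1) × 2 (×2 to match 2 C4H10 in the target): (2)·(-125.6) = -251.2 kJ
(2) reversed and × 3 (C3H8 must end up as a reactant; ×3 to match 3 C3H8 in the target): (-3)·(-103.8) = +311.4 kJ
ΔH°rxn = (2)·(-125.6) + (-3)·(-103.8) = 60.2 kJ

ΔH°rxn = 60.2 kJ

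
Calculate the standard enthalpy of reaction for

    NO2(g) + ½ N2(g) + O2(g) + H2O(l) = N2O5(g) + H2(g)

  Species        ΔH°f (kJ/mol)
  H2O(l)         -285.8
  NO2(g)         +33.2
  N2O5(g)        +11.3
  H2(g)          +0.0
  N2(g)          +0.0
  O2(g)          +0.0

ΔH°rxn = Σ nΔHf°(products) − Σ nΔHf°(reactants).
Products: 1·(+11.3) + 1·(+0.0) = +11.3
Reactants: 1·(+33.2) + 1/2·(+0.0) + 1·(+0.0) + 1·(-285.8) = -252.6
ΔH°rxn = (+11.3) − (-252.6) = 263.9 kJ/mol

ΔH°rxn = 263.9 kJ/mol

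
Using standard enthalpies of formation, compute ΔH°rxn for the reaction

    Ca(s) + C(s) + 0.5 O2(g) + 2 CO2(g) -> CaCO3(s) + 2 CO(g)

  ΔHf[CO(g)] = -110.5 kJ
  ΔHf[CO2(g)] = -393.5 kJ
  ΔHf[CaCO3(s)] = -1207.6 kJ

ΔH°rxn = -641.6 kJ

Products: 1·(-1207.6) + 2·(-110.5) = -1428.6
Reactants: 1·(+0.0) + 1·(+0.0) + 1/2·(+0.0) + 2·(-393.5) = -787.0
ΔH°rxn = (-1428.6) − (-787.0) = -641.6 kJ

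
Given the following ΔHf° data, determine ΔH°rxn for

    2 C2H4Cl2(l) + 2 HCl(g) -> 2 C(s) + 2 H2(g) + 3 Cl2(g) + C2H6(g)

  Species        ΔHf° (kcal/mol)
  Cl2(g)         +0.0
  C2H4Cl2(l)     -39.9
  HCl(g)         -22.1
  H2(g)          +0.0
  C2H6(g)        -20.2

Products: 2·(+0.0) + 2·(+0.0) + 3·(+0.0) + 1·(-20.2) = -20.2
Reactants: 2·(-39.9) + 2·(-22.1) = -124.0
ΔH°rxn = (-20.2) − (-124.0) = 103.8 kcal/mol

ΔH°rxn = 103.8 kcal/mol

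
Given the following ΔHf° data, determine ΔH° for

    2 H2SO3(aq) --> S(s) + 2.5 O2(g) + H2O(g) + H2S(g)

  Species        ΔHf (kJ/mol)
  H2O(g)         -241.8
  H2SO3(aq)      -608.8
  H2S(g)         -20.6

ΔH° = 955.2 kJ/mol

ΔH°rxn = Σ nΔHf°(products) − Σ nΔHf°(reactants).
Products: 1·(+0.0) + 5/2·(+0.0) + 1·(-241.8) + 1·(-20.6) = -262.4
Reactants: 2·(-608.8) = -1217.6
ΔH° = (-262.4) − (-1217.6) = 955.2 kJ/mol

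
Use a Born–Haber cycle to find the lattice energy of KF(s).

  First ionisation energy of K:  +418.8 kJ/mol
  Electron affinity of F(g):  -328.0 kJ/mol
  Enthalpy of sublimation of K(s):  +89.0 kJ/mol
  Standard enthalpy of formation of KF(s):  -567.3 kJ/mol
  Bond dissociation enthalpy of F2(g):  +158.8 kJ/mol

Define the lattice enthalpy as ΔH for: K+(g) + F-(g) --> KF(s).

U = -826.5 kJ/mol

ΔHf° = 1·ΔHsub + 1·(ΣIE) + 1/2·D(F2) + 1·EA + U
-567.3 = 1·(+89.0) + 1·(+418.8) + 1/2·(+158.8) + 1·(-328.0) + U
U = -567.3 − (+259.2) = -826.5 kJ/mol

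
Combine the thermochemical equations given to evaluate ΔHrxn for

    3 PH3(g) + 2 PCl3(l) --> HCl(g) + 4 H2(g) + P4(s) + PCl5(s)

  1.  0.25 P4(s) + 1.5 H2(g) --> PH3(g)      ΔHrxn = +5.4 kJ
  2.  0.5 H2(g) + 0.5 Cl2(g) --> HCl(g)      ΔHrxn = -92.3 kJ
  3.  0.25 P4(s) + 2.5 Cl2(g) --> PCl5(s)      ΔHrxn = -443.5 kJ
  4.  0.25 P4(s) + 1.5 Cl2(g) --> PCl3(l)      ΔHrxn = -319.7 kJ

eq. 1 reversed and × 3: (-3)·(+5.4) = -16.2 kJ
eq. 2 as written: -92.3 kJ
eq. 3 as written: -443.5 kJ
eq. 4 reversed and × 2: (-2)·(-319.7) = +639.4 kJ
Summing the manipulated equations, ΔHrxn = (-3)·(+5.4) + (1)·(-92.3) + (1)·(-443.5) + (-2)·(-319.7) = 87.4 kJ

ΔHrxn = 87.4 kJ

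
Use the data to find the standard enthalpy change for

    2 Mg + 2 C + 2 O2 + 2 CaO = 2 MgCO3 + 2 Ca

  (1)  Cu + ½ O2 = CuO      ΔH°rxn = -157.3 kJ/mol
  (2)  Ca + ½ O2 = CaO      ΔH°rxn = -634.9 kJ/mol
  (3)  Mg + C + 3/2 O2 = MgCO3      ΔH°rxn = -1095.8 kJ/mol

ΔH°rxn = -921.8 kJ/mol

(1): not needed.
(2) reversed and × 2: (-2)·(-634.9) = +1269.8 kJ/mol
(3) × 2: (2)·(-1095.8) = -2191.6 kJ/mol
Summing the manipulated equations, ΔH°rxn = (+1269.8) + (-2191.6) = -921.8 kJ/mol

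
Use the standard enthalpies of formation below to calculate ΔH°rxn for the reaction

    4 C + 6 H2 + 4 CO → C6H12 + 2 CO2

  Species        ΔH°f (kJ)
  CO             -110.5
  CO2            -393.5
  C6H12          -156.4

ΔH°rxn = -501.4 kJ

Products: 1·(-156.4) + 2·(-393.5) = -943.4
Reactants: 4·(+0.0) + 6·(+0.0) + 4·(-110.5) = -442.0
ΔH°rxn = (-943.4) − (-442.0) = -501.4 kJ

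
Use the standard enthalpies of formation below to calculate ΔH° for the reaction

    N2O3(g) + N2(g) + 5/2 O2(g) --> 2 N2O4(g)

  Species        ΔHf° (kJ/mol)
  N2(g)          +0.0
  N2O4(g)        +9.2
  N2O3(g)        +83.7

ΔH°rxn = Σ nΔHf°(products) − Σ nΔHf°(reactants).
Products: 2·(+9.2) = +18.4
Reactants: 1·(+83.7) + 1·(+0.0) + 5/2·(+0.0) = +83.7
ΔH° = (+18.4) − (+83.7) = -65.3 kJ/mol

ΔH° = -65.3 kJ/mol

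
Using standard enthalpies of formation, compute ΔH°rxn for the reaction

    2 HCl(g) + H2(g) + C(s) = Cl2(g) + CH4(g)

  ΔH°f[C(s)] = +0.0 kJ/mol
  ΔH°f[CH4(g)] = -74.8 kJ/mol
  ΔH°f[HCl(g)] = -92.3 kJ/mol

Products: 1·(+0.0) + 1·(-74.8) = -74.8
Reactants: 2·(-92.3) + 1·(+0.0) + 1·(+0.0) = -184.6
ΔH°rxn = (-74.8) − (-184.6) = 109.8 kJ/mol

ΔH°rxn = 109.8 kJ/mol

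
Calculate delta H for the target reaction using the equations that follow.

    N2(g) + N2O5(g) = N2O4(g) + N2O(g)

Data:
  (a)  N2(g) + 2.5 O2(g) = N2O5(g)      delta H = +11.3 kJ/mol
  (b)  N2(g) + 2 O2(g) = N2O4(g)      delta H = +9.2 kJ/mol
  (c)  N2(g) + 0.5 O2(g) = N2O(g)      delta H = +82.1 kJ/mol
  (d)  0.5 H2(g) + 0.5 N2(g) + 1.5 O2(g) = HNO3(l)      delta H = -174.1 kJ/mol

(a) reversed (N2O5(g) must end up as a reactant): -11.3 kJ/mol
(b) as written (N2O4(g) already on the product side): +9.2 kJ/mol
(c) as written (N2O(g) already on the product side): +82.1 kJ/mol
(d): not needed (HNO3(l) appears nowhere else).
By Hess's law, delta H = (-11.3) + (+9.2) + (+82.1) = 80.0 kJ/mol

delta H = 80.0 kJ/mol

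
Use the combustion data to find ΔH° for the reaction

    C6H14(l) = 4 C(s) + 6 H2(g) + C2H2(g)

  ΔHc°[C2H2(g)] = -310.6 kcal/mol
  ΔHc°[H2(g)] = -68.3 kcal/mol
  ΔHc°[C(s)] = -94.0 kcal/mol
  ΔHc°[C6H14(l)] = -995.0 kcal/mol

ΔH° = 101.4 kcal/mol

Using ΔH = Σ nΔHc°(reactants) − Σ nΔHc°(products):
= [1·(-995.0)] − [4·(-94.0) + 6·(-68.3) + 1·(-310.6)]
= 101.4 kcal/mol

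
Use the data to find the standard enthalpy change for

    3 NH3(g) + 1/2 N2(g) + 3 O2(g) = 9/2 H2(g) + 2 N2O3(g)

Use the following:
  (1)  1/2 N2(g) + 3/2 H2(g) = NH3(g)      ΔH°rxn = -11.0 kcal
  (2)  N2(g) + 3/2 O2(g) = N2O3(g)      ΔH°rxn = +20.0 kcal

ΔH°rxn = 73.0 kcal

(1) reversed and × 3 (NH3(g) must end up as a reactant; scale by 3 for the 3 NH3(g)): (-3)·(-11.0) = +33.0 kcal
(2) × 2 (scale by 2 for the 2 N2O3(g)): (2)·(+20.0) = +40.0 kcal
Since enthalpy is a state function, ΔH°rxn = (-3)·(-11.0) + (2)·(+20.0) = 73.0 kcal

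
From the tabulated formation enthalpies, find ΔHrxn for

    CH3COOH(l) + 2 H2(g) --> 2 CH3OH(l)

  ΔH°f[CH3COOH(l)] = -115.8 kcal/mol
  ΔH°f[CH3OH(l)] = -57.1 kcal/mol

ΔHrxn = 1.6 kcal/mol

Products: 2·(-57.1) = -114.2
Reactants: 1·(-115.8) + 2·(+0.0) = -115.8
ΔHrxn = (-114.2) − (-115.8) = 1.6 kcal/mol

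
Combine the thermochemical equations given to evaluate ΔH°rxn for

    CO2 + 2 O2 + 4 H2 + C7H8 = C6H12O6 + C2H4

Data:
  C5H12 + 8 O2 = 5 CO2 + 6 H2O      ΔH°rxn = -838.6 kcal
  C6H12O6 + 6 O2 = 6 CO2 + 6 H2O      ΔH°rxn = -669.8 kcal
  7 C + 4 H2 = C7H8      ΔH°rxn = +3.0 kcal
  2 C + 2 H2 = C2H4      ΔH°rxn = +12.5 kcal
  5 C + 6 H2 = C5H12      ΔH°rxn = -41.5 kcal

ΔH°rxn = -200.8 kcal

equation 1 as written: -838.6 kcal
equation 2 reversed (reverse to put C6H12O6 on the product side): +669.8 kcal
equation 3 reversed (reverse to put C7H8 on the reactant side): -3.0 kcal
equation 4 as written (C2H4 already on the product side): +12.5 kcal
equation 5 as written: -41.5 kcal
ΔH°rxn = (1)·(-838.6) + (-1)·(-669.8) + (-1)·(+3.0) + (1)·(+12.5) + (1)·(-41.5) = -200.8 kcal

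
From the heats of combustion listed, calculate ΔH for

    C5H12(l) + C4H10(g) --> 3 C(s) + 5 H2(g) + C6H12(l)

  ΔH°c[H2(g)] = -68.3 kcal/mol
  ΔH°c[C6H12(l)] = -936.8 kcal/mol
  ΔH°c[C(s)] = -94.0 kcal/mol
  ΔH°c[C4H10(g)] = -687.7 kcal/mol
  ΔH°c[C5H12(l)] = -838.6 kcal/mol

ΔH = 34.0 kcal/mol

Using ΔH = Σ nΔHc°(reactants) − Σ nΔHc°(products):
= [1·(-838.6) + 1·(-687.7)] − [3·(-94.0) + 5·(-68.3) + 1·(-936.8)]
= 34.0 kcal/mol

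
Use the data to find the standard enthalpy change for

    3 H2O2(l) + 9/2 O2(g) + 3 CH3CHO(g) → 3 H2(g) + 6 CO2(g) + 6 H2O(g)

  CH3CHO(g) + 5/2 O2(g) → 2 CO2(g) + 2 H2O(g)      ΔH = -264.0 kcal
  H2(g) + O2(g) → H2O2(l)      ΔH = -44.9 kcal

equation 1 × 3 (×3 to match 3 CH3CHO(g) in the target): (3)·(-264.0) = -792.0 kcal
equation 2 reversed and × 3 (H2O2(l) must end up as a reactant; scale by 3 for the 3 H2O2(l)): (-3)·(-44.9) = +134.7 kcal
By Hess's law, ΔH = (-792.0) + (+134.7) = -657.3 kcal

ΔH = -657.3 kcal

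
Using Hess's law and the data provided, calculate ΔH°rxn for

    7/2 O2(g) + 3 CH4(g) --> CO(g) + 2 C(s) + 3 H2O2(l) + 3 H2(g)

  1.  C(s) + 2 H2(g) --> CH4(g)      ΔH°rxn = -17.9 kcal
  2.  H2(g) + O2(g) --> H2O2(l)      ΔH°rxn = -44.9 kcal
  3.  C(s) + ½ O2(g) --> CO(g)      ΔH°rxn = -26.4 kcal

eq. 1 reversed and × 3: (-3)·(-17.9) = +53.7 kcal
eq. 2 × 3: (3)·(-44.9) = -134.7 kcal
eq. 3 as written: -26.4 kcal
ΔH°rxn = (+53.7) + (-134.7) + (-26.4) = -107.4 kcal

ΔH°rxn = -107.4 kcal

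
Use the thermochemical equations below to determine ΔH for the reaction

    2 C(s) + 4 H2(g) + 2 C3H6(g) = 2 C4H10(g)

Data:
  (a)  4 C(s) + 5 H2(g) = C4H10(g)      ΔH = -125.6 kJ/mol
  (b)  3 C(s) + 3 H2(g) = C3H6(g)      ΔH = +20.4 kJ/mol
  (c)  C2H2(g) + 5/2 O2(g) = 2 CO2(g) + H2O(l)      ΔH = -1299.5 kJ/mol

ΔH = -292.0 kJ/mol

(a) × 2: (2)·(-125.6) = -251.2 kJ/mol
(b) reversed and × 2: (-2)·(+20.4) = -40.8 kJ/mol
(c): not needed.
Since enthalpy is a state function, ΔH = (2)·(-125.6) + (-2)·(+20.4) = -292.0 kJ/mol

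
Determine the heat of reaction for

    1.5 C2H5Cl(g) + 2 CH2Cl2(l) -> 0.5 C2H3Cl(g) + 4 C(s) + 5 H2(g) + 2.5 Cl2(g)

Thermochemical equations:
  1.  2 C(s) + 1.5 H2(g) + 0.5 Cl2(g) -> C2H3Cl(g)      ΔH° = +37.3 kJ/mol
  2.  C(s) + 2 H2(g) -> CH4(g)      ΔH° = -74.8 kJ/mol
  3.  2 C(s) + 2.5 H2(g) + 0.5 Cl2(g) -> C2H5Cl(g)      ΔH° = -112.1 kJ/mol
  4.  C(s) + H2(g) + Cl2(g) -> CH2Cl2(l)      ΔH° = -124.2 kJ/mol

eq. 1 × 1/2: (1/2)·(+37.3) = +18.65 kJ/mol
eq. 2: not needed.
eq. 3 reversed and × 3/2: (-3/2)·(-112.1) = +168.15 kJ/mol
eq. 4 reversed and × 2: (-2)·(-124.2) = +248.4 kJ/mol
Combining the equations, ΔH° = (1/2)·(+37.3) + (-3/2)·(-112.1) + (-2)·(-124.2) = 435.2 kJ/mol

ΔH° = 435.2 kJ/mol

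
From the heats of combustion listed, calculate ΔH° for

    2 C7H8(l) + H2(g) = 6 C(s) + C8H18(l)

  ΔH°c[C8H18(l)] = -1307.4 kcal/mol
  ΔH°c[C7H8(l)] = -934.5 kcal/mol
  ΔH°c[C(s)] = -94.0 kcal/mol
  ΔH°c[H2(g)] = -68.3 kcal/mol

ΔH° = -65.9 kcal/mol

Using ΔH = Σ nΔHc°(reactants) − Σ nΔHc°(products):
= [2·(-934.5) + 1·(-68.3)] − [6·(-94.0) + 1·(-1307.4)]
= -65.9 kcal/mol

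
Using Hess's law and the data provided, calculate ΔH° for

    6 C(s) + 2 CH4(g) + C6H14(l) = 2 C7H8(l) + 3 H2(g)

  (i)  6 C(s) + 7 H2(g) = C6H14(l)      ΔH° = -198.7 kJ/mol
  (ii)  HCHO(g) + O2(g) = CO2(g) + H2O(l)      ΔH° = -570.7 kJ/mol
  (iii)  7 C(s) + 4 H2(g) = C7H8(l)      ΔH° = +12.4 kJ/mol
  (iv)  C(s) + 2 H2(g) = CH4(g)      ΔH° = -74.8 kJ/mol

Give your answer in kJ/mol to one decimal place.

ΔH° = 373.1 kJ/mol

(i) reversed (reverse to put C6H14(l) on the reactant side): +198.7 kJ/mol
(ii): not needed (HCHO(g) appears nowhere else).
(iii) × 2 (×2 to match 2 C7H8(l) in the target): (2)·(+12.4) = +24.8 kJ/mol
(iv) reversed and × 2 (reverse to put CH4(g) on the reactant side; scale by 2 for the 2 CH4(g)): (-2)·(-74.8) = +149.6 kJ/mol
ΔH° = (+198.7) + (+24.8) + (+149.6) = 373.1 kJ/mol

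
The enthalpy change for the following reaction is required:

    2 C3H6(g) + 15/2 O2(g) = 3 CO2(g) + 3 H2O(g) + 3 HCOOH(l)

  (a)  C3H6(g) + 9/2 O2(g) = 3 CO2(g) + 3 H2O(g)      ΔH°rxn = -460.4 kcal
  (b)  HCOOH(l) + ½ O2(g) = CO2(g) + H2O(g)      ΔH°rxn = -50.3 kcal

ΔH°rxn = -769.9 kcal

(a) × 2 (×2 to match 2 C3H6(g) in the target): (2)·(-460.4) = -920.8 kcal
(b) reversed and × 3 (HCOOH(l) must end up as a product; scale by 3 for the 3 HCOOH(l)): (-3)·(-50.3) = +150.9 kcal
By Hess's law, ΔH°rxn = (2)·(-460.4) + (-3)·(-50.3) = -769.9 kcal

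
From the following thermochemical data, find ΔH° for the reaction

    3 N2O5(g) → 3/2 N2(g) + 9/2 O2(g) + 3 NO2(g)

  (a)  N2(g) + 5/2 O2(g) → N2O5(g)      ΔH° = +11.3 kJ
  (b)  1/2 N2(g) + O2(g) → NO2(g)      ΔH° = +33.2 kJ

ΔH° = 65.7 kJ

(a) reversed and × 3: (-3)·(+11.3) = -33.9 kJ
(b) × 3: (3)·(+33.2) = +99.6 kJ
By Hess's law, ΔH° = (-3)·(+11.3) + (3)·(+33.2) = 65.7 kJ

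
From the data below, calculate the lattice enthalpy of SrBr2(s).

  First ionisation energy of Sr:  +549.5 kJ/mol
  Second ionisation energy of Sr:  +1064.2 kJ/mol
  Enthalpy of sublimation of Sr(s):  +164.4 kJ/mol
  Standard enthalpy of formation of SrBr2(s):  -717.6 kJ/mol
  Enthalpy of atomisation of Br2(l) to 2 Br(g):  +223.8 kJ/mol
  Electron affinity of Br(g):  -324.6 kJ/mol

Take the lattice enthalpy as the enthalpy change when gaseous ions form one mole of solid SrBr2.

U = -2070.3 kJ/mol

ΔHf° = 1·ΔHsub + 1·(ΣIE) + 1·D(Br2) + 2·EA + U
-717.6 = 1·(+164.4) + 1·(+1613.7) + 1·(+223.8) + 2·(-324.6) + U
U = -717.6 − (+1352.7) = -2070.3 kJ/mol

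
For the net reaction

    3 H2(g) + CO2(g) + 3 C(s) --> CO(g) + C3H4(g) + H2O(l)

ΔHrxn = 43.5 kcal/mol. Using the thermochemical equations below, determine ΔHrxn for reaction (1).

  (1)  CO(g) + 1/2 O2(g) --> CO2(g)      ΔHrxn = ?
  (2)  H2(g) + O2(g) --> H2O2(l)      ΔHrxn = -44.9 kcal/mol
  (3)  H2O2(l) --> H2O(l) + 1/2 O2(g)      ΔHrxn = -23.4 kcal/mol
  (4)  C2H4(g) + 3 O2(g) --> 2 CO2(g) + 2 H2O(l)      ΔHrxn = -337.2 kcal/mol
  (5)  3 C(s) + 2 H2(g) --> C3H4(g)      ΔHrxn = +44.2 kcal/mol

(1) reversed: contributes −x
(2) as written: -44.9 kcal/mol
(3) as written: -23.4 kcal/mol
(4): not needed.
(5) as written: +44.2 kcal/mol
+43.5 = (-44.9) + (-23.4) + (+44.2) − x
x = (+43.5 − (-24.1)) / (-1) = -67.6 kcal/mol

ΔHrxn = -67.6 kcal/mol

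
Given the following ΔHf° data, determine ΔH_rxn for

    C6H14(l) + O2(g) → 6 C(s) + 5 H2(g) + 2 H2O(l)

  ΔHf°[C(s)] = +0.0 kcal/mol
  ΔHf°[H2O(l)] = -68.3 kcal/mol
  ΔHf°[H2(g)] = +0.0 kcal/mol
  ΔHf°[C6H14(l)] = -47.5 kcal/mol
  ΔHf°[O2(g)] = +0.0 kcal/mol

ΔH_rxn = -89.1 kcal/mol

ΔH°rxn = Σ nΔHf°(products) − Σ nΔHf°(reactants).
Products: 6·(+0.0) + 5·(+0.0) + 2·(-68.3) = -136.6
Reactants: 1·(-47.5) + 1·(+0.0) = -47.5
ΔH_rxn = (-136.6) − (-47.5) = -89.1 kcal/mol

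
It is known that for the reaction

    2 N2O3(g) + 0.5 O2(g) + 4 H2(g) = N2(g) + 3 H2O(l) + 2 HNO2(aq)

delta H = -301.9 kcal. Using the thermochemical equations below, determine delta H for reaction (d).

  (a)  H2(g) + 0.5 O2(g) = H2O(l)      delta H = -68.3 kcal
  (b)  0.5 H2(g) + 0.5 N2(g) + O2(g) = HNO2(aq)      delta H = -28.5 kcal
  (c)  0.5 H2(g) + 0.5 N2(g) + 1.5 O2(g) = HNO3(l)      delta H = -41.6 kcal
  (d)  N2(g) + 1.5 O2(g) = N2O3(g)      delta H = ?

(a) × 3: (3)·(-68.3) = -204.9 kcal
(b) × 2: (2)·(-28.5) = -57.0 kcal
(c): not needed.
(d) reversed and × 2: contributes −2·x
-301.9 = (-204.9) + (-57.0) − 2·x
x = (-301.9 − (-261.9)) / (-2) = 20.0 kcal

delta H = 20.0 kcal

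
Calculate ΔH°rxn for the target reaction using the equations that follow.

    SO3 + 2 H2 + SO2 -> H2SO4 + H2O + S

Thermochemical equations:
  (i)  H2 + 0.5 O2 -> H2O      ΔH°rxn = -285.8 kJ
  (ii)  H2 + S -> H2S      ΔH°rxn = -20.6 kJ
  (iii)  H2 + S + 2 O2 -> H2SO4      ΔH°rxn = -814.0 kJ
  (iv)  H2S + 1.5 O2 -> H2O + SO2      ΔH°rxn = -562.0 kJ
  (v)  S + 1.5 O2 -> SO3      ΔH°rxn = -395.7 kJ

(i) × 2: (2)·(-285.8) = -571.6 kJ
(ii) reversed: +20.6 kJ
(iii) as written: -814.0 kJ
(iv) reversed: +562.0 kJ
(v) reversed: +395.7 kJ
ΔH°rxn = (-571.6) + (+20.6) + (-814.0) + (+562.0) + (+395.7) = -407.3 kJ

ΔH°rxn = -407.3 kJ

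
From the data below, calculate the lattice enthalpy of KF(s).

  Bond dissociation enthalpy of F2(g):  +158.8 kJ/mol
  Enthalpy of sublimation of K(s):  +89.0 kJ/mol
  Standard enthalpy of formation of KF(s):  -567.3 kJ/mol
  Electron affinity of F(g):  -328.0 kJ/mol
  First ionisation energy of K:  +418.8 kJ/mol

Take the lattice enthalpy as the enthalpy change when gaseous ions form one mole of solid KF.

ΔHf° = 1·ΔHsub + 1·(ΣIE) + 1/2·D(F2) + 1·EA + U
-567.3 = 1·(+89.0) + 1·(+418.8) + 1/2·(+158.8) + 1·(-328.0) + U
U = -567.3 − (+259.2) = -826.5 kJ/mol

U = -826.5 kJ/mol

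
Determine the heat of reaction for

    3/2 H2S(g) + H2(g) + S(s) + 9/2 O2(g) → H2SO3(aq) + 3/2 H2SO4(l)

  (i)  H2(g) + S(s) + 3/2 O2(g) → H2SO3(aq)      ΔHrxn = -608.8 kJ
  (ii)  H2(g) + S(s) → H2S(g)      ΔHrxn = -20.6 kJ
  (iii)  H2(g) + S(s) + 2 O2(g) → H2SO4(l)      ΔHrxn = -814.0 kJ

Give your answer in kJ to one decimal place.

(i) as written (H2SO3(aq) already on the product side): -608.8 kJ
(ii) reversed and × 3/2 (H2S(g) must end up as a reactant; ×3/2 to match 3/2 H2S(g) in the target): (-3/2)·(-20.6) = +30.9 kJ
(iii) × 3/2 (×3/2 to match 3/2 H2SO4(l) in the target): (3/2)·(-814.0) = -1221.0 kJ
Since enthalpy is a state function, ΔHrxn = (-608.8) + (+30.9) + (-1221.0) = -1798.9 kJ

ΔHrxn = -1798.9 kJ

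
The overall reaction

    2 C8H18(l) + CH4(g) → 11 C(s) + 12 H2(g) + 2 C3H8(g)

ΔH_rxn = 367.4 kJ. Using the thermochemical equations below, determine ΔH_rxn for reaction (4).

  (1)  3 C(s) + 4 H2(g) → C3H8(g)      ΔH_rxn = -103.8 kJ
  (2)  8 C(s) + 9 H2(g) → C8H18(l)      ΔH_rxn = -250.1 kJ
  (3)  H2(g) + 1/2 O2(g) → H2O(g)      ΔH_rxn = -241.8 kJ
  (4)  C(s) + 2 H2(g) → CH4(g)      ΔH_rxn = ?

(1) × 2 (scale by 2 for the 2 C3H8(g)): (2)·(-103.8) = -207.6 kJ
(2) reversed and × 2 (reverse to put C8H18(l) on the reactant side; scale by 2 for the 2 C8H18(l)): (-2)·(-250.1) = +500.2 kJ
(3): not needed (O2(g) appears nowhere else).
(4) reversed (CH4(g) must end up as a reactant): contributes −x
+367.4 = (-207.6) + (+500.2) − x
x = (+367.4 − (+292.6)) / (-1) = -74.8 kJ

ΔH_rxn = -74.8 kJ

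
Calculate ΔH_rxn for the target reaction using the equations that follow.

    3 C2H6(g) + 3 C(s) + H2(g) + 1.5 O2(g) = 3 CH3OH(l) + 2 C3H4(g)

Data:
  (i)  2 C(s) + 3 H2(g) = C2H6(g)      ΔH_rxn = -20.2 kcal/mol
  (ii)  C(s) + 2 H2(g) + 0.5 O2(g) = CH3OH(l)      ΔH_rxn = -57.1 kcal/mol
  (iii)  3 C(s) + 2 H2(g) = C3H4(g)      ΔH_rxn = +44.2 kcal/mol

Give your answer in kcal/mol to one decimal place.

ΔH_rxn = -22.3 kcal/mol

(i) reversed and × 3 (reverse to put C2H6(g) on the reactant side; ×3 to match 3 C2H6(g) in the target): (-3)·(-20.2) = +60.6 kcal/mol
(ii) × 3 (×3 to match 3 CH3OH(l) in the target): (3)·(-57.1) = -171.3 kcal/mol
(iii) × 2 (×2 to match 2 C3H4(g) in the target): (2)·(+44.2) = +88.4 kcal/mol
Since enthalpy is a state function, ΔH_rxn = (+60.6) + (-171.3) + (+88.4) = -22.3 kcal/mol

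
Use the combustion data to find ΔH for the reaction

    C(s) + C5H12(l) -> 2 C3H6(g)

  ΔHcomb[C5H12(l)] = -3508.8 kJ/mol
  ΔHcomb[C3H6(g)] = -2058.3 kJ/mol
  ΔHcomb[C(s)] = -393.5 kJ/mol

ΔH = 214.3 kJ/mol

Using ΔH = Σ nΔHc°(reactants) − Σ nΔHc°(products):
= [1·(-393.5) + 1·(-3508.8)] − [2·(-2058.3)]
= 214.3 kJ/mol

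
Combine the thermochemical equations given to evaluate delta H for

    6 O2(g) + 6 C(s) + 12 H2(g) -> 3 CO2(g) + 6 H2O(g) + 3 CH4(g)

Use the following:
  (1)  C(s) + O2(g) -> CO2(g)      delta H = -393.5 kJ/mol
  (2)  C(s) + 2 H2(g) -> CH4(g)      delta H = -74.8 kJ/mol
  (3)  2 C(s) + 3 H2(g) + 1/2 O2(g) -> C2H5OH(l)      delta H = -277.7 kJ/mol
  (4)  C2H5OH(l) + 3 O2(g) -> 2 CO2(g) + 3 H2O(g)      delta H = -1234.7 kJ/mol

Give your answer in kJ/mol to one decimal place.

(1) reversed: +393.5 kJ/mol
(2) × 3 (scale by 3 for the 3 CH4(g)): (3)·(-74.8) = -224.4 kJ/mol
(3) × 2: (2)·(-277.7) = -555.4 kJ/mol
(4) × 2 (×2 to match 6 H2O(g) in the target): (2)·(-1234.7) = -2469.4 kJ/mol
By Hess's law, delta H = (-1)·(-393.5) + (3)·(-74.8) + (2)·(-277.7) + (2)·(-1234.7) = -2855.7 kJ/mol

delta H = -2855.7 kJ/mol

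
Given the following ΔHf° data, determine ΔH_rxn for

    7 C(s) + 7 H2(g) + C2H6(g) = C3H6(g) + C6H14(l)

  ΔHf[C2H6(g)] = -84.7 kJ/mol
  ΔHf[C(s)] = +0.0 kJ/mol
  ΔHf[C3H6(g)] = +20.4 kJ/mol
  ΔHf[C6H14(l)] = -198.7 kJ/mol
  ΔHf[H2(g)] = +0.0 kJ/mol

ΔH_rxn = -93.6 kJ/mol

Products: 1·(+20.4) + 1·(-198.7) = -178.3
Reactants: 7·(+0.0) + 7·(+0.0) + 1·(-84.7) = -84.7
ΔH_rxn = (-178.3) − (-84.7) = -93.6 kJ/mol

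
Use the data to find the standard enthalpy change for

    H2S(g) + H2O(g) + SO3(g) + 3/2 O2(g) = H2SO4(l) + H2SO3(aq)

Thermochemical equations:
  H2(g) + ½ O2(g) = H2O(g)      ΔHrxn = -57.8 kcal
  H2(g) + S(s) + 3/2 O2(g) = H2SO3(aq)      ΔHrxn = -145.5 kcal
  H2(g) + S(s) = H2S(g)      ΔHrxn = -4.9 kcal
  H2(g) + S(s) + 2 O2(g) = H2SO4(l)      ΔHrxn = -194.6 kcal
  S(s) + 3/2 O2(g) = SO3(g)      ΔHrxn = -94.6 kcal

equation 1 reversed: +57.8 kcal
equation 2 as written: -145.5 kcal
equation 3 reversed: +4.9 kcal
equation 4 as written: -194.6 kcal
equation 5 reversed: +94.6 kcal
Combining the equations, ΔHrxn = (-1)·(-57.8) + (1)·(-145.5) + (-1)·(-4.9) + (1)·(-194.6) + (-1)·(-94.6) = -182.8 kcal

ΔHrxn = -182.8 kcal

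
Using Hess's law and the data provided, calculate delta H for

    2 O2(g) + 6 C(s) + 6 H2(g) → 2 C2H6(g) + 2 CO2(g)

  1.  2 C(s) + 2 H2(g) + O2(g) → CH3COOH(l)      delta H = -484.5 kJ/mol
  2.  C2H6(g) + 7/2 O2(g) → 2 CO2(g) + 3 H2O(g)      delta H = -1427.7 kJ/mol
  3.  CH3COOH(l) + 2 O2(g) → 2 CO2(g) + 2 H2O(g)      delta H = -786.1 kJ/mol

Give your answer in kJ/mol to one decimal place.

delta H = -956.4 kJ/mol

eq. 1 × 3: (3)·(-484.5) = -1453.5 kJ/mol
eq. 2 reversed and × 2: (-2)·(-1427.7) = +2855.4 kJ/mol
eq. 3 × 3: (3)·(-786.1) = -2358.3 kJ/mol
delta H = (-1453.5) + (+2855.4) + (-2358.3) = -956.4 kJ/mol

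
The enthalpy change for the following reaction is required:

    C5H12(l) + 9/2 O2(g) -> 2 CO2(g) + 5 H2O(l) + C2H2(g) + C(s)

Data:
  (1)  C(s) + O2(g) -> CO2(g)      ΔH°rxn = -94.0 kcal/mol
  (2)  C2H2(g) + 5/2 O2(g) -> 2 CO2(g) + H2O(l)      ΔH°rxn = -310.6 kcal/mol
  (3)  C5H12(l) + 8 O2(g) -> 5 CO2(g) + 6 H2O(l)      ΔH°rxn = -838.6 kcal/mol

ΔH°rxn = -434.0 kcal/mol

(1) reversed (reverse to put C(s) on the product side): +94.0 kcal/mol
(2) reversed (reverse to put C2H2(g) on the product side): +310.6 kcal/mol
(3) as written (C5H12(l) already on the reactant side): -838.6 kcal/mol
By Hess's law, ΔH°rxn = (+94.0) + (+310.6) + (-838.6) = -434.0 kcal/mol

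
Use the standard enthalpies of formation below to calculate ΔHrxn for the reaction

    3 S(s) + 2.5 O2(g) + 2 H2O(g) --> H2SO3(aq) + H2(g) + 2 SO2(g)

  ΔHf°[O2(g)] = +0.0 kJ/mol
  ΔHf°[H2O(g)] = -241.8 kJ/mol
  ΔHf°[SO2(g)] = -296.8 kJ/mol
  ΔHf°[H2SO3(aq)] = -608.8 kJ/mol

ΔH°rxn = Σ nΔHf°(products) − Σ nΔHf°(reactants).
Products: 1·(-608.8) + 1·(+0.0) + 2·(-296.8) = -1202.4
Reactants: 3·(+0.0) + 5/2·(+0.0) + 2·(-241.8) = -483.6
ΔHrxn = (-1202.4) − (-483.6) = -718.8 kJ/mol

ΔHrxn = -718.8 kJ/mol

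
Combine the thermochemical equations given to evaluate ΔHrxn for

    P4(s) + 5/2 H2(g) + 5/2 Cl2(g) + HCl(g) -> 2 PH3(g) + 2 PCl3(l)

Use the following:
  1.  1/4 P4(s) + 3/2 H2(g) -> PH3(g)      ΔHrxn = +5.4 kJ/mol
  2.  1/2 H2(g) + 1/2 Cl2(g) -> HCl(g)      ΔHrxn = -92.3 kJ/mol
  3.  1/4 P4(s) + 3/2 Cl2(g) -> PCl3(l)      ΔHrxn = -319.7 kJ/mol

ΔHrxn = -536.3 kJ/mol

eq. 1 × 2 (×2 to match 2 PH3(g) in the target): (2)·(+5.4) = +10.8 kJ/mol
eq. 2 reversed (reverse to put HCl(g) on the reactant side): +92.3 kJ/mol
eq. 3 × 2 (scale by 2 for the 2 PCl3(l)): (2)·(-319.7) = -639.4 kJ/mol
Combining the equations, ΔHrxn = (2)·(+5.4) + (-1)·(-92.3) + (2)·(-319.7) = -536.3 kJ/mol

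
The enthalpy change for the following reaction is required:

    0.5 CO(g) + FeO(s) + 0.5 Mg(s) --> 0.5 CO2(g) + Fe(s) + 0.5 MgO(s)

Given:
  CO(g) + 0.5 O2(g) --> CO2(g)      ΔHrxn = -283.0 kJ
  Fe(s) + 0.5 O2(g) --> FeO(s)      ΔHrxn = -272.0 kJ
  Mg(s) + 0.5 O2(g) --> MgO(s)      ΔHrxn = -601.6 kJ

equation 1 × 1/2: (1/2)·(-283.0) = -141.5 kJ
equation 2 reversed: +272.0 kJ
equation 3 × 1/2: (1/2)·(-601.6) = -300.8 kJ
By Hess's law, ΔHrxn = (1/2)·(-283.0) + (-1)·(-272.0) + (1/2)·(-601.6) = -170.3 kJ

ΔHrxn = -170.3 kJ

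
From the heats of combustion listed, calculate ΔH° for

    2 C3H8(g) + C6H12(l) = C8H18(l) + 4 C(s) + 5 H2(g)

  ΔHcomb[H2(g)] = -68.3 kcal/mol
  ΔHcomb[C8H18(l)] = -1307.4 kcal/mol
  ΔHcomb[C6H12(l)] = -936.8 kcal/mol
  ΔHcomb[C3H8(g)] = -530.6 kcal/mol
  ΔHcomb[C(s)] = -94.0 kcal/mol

ΔH° = 26.9 kcal/mol

Using ΔH = Σ nΔHc°(reactants) − Σ nΔHc°(products):
= [2·(-530.6) + 1·(-936.8)] − [1·(-1307.4) + 4·(-94.0) + 5·(-68.3)]
= 26.9 kcal/mol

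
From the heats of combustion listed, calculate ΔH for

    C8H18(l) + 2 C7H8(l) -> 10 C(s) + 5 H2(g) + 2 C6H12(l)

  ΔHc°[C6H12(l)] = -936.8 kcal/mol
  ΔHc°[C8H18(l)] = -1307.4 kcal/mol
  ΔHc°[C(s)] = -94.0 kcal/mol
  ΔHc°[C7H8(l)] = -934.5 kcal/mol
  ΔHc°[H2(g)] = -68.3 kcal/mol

Using ΔH = Σ nΔHc°(reactants) − Σ nΔHc°(products):
= [1·(-1307.4) + 2·(-934.5)] − [10·(-94.0) + 5·(-68.3) + 2·(-936.8)]
= -21.3 kcal/mol

ΔH = -21.3 kcal/mol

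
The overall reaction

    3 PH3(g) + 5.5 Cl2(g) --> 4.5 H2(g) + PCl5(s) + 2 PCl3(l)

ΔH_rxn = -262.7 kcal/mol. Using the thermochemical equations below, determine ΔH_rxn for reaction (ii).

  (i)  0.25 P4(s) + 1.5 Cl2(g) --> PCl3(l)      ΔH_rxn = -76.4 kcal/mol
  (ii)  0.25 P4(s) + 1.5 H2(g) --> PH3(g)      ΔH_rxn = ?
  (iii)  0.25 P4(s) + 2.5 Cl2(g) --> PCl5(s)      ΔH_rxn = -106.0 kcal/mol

(i) × 2: (2)·(-76.4) = -152.8 kcal/mol
(ii) reversed and × 3: contributes −3·x
(iii) as written: -106.0 kcal/mol
-262.7 = (-152.8) + (-106.0) − 3·x
x = (-262.7 − (-258.8)) / (-3) = 1.3 kcal/mol

ΔH_rxn = 1.3 kcal/mol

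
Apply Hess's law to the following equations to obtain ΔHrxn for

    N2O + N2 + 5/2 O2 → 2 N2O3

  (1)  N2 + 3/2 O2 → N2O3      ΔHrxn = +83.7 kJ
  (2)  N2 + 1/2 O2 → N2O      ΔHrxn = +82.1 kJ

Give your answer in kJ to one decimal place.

(1) × 2: (2)·(+83.7) = +167.4 kJ
(2) reversed: -82.1 kJ
ΔHrxn = (+167.4) + (-82.1) = 85.3 kJ

ΔHrxn = 85.3 kJ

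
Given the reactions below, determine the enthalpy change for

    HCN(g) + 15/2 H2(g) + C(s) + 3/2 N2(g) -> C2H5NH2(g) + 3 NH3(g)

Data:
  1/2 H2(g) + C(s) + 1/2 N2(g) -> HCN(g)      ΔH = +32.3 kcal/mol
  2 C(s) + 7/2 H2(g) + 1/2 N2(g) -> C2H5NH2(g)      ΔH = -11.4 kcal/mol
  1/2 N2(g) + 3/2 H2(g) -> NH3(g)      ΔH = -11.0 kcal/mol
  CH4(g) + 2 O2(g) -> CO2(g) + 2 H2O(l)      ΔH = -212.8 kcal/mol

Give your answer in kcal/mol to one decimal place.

ΔH = -76.7 kcal/mol

equation 1 reversed (HCN(g) must end up as a reactant): -32.3 kcal/mol
equation 2 as written (C2H5NH2(g) already on the product side): -11.4 kcal/mol
equation 3 × 3 (scale by 3 for the 3 NH3(g)): (3)·(-11.0) = -33.0 kcal/mol
equation 4: not needed (CH4(g) appears nowhere else).
Since enthalpy is a state function, ΔH = (-1)·(+32.3) + (1)·(-11.4) + (3)·(-11.0) = -76.7 kcal/mol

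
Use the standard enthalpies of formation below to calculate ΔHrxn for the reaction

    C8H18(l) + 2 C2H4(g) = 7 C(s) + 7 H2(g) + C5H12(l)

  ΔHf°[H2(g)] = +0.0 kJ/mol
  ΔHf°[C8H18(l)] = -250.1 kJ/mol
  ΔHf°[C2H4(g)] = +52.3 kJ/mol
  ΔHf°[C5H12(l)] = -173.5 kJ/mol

Products: 7·(+0.0) + 7·(+0.0) + 1·(-173.5) = -173.5
Reactants: 1·(-250.1) + 2·(+52.3) = -145.5
ΔHrxn = (-173.5) − (-145.5) = -28.0 kJ/mol

ΔHrxn = -28.0 kJ/mol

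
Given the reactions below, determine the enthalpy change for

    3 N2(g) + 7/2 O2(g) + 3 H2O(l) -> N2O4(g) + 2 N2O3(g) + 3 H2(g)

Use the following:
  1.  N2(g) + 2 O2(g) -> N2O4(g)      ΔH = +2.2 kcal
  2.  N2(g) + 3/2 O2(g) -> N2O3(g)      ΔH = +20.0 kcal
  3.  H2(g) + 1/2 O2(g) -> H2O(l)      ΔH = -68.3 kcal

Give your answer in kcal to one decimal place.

eq. 1 as written: +2.2 kcal
eq. 2 × 2: (2)·(+20.0) = +40.0 kcal
eq. 3 reversed and × 3: (-3)·(-68.3) = +204.9 kcal
ΔH = (1)·(+2.2) + (2)·(+20.0) + (-3)·(-68.3) = 247.1 kcal

ΔH = 247.1 kcal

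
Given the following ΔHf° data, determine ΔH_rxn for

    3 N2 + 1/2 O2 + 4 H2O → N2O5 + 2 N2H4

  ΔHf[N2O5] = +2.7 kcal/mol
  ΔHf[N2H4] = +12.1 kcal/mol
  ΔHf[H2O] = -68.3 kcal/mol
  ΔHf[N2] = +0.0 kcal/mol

ΔH°rxn = Σ nΔHf°(products) − Σ nΔHf°(reactants).
Products: 1·(+2.7) + 2·(+12.1) = +26.9
Reactants: 3·(+0.0) + 1/2·(+0.0) + 4·(-68.3) = -273.2
ΔH_rxn = (+26.9) − (-273.2) = 300.1 kcal/mol

ΔH_rxn = 300.1 kcal/mol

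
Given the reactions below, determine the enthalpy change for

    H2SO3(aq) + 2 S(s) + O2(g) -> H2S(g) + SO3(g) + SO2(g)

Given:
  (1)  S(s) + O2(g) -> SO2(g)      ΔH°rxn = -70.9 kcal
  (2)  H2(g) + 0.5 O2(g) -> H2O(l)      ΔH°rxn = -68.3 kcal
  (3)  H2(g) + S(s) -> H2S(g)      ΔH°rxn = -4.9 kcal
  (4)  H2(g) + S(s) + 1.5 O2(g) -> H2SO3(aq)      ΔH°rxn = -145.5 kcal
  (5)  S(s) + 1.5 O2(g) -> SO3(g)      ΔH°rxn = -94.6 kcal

ΔH°rxn = -24.9 kcal

(1) as written (SO2(g) already on the product side): -70.9 kcal
(2): not needed (H2O(l) appears nowhere else).
(3) as written (H2S(g) already on the product side): -4.9 kcal
(4) reversed (reverse to put H2SO3(aq) on the reactant side): +145.5 kcal
(5) as written (SO3(g) already on the product side): -94.6 kcal
By Hess's law, ΔH°rxn = (1)·(-70.9) + (1)·(-4.9) + (-1)·(-145.5) + (1)·(-94.6) = -24.9 kcal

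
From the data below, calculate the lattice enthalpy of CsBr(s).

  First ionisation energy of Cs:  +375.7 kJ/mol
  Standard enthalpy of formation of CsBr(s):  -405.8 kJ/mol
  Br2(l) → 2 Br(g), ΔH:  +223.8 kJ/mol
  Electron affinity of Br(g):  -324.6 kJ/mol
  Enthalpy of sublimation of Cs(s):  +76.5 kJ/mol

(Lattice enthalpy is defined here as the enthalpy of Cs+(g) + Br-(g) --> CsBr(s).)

ΔHf° = 1·ΔHsub + 1·(ΣIE) + 1/2·D(Br2) + 1·EA + U
-405.8 = 1·(+76.5) + 1·(+375.7) + 1/2·(+223.8) + 1·(-324.6) + U
U = -405.8 − (+239.5) = -645.3 kJ/mol

U = -645.3 kJ/mol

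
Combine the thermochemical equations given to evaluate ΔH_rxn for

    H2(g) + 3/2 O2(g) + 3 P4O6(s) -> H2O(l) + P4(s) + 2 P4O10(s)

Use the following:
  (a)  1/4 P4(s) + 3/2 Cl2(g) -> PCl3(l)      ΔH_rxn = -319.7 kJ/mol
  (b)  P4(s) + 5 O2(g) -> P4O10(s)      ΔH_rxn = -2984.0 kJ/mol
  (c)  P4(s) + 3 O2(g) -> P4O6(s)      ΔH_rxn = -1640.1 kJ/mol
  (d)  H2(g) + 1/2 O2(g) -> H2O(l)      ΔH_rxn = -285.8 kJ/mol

ΔH_rxn = -1333.5 kJ/mol

(a): not needed.
(b) × 2: (2)·(-2984.0) = -5968.0 kJ/mol
(c) reversed and × 3: (-3)·(-1640.1) = +4920.3 kJ/mol
(d) as written: -285.8 kJ/mol
ΔH_rxn = (2)·(-2984.0) + (-3)·(-1640.1) + (1)·(-285.8) = -1333.5 kJ/mol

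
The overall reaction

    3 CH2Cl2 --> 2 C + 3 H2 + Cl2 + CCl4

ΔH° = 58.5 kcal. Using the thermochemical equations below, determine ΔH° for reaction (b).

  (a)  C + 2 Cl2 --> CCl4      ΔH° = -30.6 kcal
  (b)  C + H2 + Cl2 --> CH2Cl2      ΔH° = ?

ΔH° = -29.7 kcal

(a) as written: -30.6 kcal
(b) reversed and × 3: contributes −3·x
+58.5 = (-30.6) − 3·x
x = (+58.5 − (-30.6)) / (-3) = -29.7 kcal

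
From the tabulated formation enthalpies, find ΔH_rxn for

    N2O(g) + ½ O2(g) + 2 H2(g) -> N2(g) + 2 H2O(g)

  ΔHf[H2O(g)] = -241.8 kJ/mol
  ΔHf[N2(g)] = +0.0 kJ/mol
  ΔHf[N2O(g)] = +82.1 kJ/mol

ΔH_rxn = -565.7 kJ/mol

Products: 1·(+0.0) + 2·(-241.8) = -483.6
Reactants: 1·(+82.1) + 1/2·(+0.0) + 2·(+0.0) = +82.1
ΔH_rxn = (-483.6) − (+82.1) = -565.7 kJ/mol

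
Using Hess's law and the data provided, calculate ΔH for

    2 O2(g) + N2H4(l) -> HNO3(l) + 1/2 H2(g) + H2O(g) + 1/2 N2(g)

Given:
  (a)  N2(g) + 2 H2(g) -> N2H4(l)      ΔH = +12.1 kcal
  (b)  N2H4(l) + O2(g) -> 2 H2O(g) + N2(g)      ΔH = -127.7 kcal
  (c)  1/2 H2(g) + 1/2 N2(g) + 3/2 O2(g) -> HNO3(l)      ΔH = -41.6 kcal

ΔH = -111.5 kcal

(a) reversed and × 1/2: (-1/2)·(+12.1) = -6.05 kcal
(b) × 1/2: (1/2)·(-127.7) = -63.85 kcal
(c) as written: -41.6 kcal
Combining the equations, ΔH = (-6.05) + (-63.85) + (-41.6) = -111.5 kcal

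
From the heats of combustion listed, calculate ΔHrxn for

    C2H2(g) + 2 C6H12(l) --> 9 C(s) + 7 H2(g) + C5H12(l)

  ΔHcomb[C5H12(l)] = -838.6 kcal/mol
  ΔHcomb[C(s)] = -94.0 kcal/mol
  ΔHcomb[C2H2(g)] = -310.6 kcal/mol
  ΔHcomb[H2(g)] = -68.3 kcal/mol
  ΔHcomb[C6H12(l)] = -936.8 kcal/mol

ΔHrxn = -21.5 kcal/mol

Using ΔH = Σ nΔHc°(reactants) − Σ nΔHc°(products):
= [1·(-310.6) + 2·(-936.8)] − [9·(-94.0) + 7·(-68.3) + 1·(-838.6)]
= -21.5 kcal/mol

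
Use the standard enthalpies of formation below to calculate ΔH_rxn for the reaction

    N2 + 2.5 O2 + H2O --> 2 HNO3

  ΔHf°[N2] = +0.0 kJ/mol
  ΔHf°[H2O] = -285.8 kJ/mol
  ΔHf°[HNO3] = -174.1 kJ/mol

ΔH_rxn = -62.4 kJ/mol

ΔH°rxn = Σ nΔHf°(products) − Σ nΔHf°(reactants).
Products: 2·(-174.1) = -348.2
Reactants: 1·(+0.0) + 5/2·(+0.0) + 1·(-285.8) = -285.8
ΔH_rxn = (-348.2) − (-285.8) = -62.4 kJ/mol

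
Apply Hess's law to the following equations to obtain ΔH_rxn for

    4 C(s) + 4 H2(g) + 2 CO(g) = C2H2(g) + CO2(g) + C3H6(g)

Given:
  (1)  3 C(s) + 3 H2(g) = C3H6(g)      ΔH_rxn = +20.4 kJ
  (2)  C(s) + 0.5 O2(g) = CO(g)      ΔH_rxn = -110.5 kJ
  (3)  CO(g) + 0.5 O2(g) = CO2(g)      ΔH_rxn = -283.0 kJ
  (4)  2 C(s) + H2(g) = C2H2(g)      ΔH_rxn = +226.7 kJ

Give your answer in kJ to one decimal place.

(1) as written (C3H6(g) already on the product side): +20.4 kJ
(2) reversed: +110.5 kJ
(3) as written (CO2(g) already on the product side): -283.0 kJ
(4) as written (C2H2(g) already on the product side): +226.7 kJ
Summing the manipulated equations, ΔH_rxn = (+20.4) + (+110.5) + (-283.0) + (+226.7) = 74.6 kJ

ΔH_rxn = 74.6 kJ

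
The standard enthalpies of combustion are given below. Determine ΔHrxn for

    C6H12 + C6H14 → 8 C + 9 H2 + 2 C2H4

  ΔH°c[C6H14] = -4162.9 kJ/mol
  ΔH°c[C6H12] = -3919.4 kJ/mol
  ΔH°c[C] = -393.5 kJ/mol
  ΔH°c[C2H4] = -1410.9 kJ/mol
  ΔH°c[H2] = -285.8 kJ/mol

With combustion enthalpies, reactants minus products:
= [1·(-3919.4) + 1·(-4162.9)] − [8·(-393.5) + 9·(-285.8) + 2·(-1410.9)]
= 459.7 kJ/mol

ΔHrxn = 459.7 kJ/mol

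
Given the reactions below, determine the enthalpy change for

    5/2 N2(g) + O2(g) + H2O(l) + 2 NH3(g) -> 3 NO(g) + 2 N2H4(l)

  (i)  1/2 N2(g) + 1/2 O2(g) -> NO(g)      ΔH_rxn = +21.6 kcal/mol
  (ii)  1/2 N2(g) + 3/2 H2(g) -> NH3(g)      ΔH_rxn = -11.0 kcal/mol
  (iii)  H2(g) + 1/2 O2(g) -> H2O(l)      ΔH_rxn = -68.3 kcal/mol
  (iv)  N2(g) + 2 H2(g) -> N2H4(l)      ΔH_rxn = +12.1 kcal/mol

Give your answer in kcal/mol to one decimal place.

ΔH_rxn = 179.3 kcal/mol

(i) × 3: (3)·(+21.6) = +64.8 kcal/mol
(ii) reversed and × 2: (-2)·(-11.0) = +22.0 kcal/mol
(iii) reversed: +68.3 kcal/mol
(iv) × 2: (2)·(+12.1) = +24.2 kcal/mol
Summing the manipulated equations, ΔH_rxn = (+64.8) + (+22.0) + (+68.3) + (+24.2) = 179.3 kcal/mol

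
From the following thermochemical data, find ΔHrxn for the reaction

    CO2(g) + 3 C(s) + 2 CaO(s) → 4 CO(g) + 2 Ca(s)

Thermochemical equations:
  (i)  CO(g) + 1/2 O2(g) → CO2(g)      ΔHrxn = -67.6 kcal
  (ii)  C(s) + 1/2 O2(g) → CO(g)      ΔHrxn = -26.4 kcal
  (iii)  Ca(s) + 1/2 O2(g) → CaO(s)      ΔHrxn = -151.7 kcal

(i) reversed (reverse to put CO2(g) on the reactant side): +67.6 kcal
(ii) × 3 (×3 to match 3 C(s) in the target): (3)·(-26.4) = -79.2 kcal
(iii) reversed and × 2 (CaO(s) must end up as a reactant; scale by 2 for the 2 CaO(s)): (-2)·(-151.7) = +303.4 kcal
Summing the manipulated equations, ΔHrxn = (-1)·(-67.6) + (3)·(-26.4) + (-2)·(-151.7) = 291.8 kcal

ΔHrxn = 291.8 kcal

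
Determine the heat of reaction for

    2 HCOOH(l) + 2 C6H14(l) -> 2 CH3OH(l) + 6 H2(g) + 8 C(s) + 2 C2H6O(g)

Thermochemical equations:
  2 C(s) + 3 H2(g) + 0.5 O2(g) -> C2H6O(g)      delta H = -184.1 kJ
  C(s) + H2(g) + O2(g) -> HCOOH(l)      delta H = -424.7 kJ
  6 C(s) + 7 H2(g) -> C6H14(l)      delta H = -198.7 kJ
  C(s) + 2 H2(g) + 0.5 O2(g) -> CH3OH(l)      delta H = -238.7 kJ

delta H = 401.2 kJ

equation 1 × 2 (×2 to match 2 C2H6O(g) in the target): (2)·(-184.1) = -368.2 kJ
equation 2 reversed and × 2 (reverse to put HCOOH(l) on the reactant side; ×2 to match 2 HCOOH(l) in the target): (-2)·(-424.7) = +849.4 kJ
equation 3 reversed and × 2 (reverse to put C6H14(l) on the reactant side; scale by 2 for the 2 C6H14(l)): (-2)·(-198.7) = +397.4 kJ
equation 4 × 2 (scale by 2 for the 2 CH3OH(l)): (2)·(-238.7) = -477.4 kJ
Since enthalpy is a state function, delta H = (2)·(-184.1) + (-2)·(-424.7) + (-2)·(-198.7) + (2)·(-238.7) = 401.2 kJ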